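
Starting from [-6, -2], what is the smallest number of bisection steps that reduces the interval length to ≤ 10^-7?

26

Width after n steps is 4/2^n. Need 2^n ≥ 4/10^-7 = 40000000.
2^25 = 33554432 < 40000000 ≤ 2^26 = 67108864, so n = 26.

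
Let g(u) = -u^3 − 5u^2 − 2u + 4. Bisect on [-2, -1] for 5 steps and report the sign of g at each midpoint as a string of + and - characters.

-+-++

g(-1.5) = -0.875 < 0, so the root lies in [-1.5, -1]
g(-1.25) = 0.640625 > 0, so the root lies in [-1.5, -1.25]
g(-1.375) = -0.103516 < 0, so the root lies in [-1.375, -1.25]
g(-1.3125) = 0.2727 > 0, so the root lies in [-1.375, -1.3125]
g(-1.34375) = 0.0855 > 0, so the root lies in [-1.375, -1.34375]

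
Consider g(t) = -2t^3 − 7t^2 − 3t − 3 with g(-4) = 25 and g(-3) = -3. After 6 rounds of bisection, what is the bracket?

[-3.1875, -3.171875]

midpoint -3.5: g = 7.5 > 0 → [-3.5, -3]
midpoint -3.25: g = 1.46875 > 0 → [-3.25, -3]
midpoint -3.125: g = -0.949219 < 0 → [-3.25, -3.125]
midpoint -3.1875: g = 0.2124 > 0 → [-3.1875, -3.125]
midpoint -3.15625: g = -0.3801 < 0 → [-3.1875, -3.15625]
midpoint -3.171875: g = -0.0868 < 0 → [-3.1875, -3.171875]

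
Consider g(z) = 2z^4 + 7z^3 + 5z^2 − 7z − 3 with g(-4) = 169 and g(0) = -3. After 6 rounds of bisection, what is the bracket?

m = -2, g(m) = 7 (+); new bracket [-2, 0]
m = -1, g(m) = 4 (+); new bracket [-1, 0]
m = -0.5, g(m) = 1 (+); new bracket [-0.5, 0]
m = -0.25, g(m) = -1.0391 (−); new bracket [-0.5, -0.25]
m = -0.375, g(m) = -0.0015 (−); new bracket [-0.5, -0.375]
m = -0.4375, g(m) = 0.5066 (+); new bracket [-0.4375, -0.375]

[-0.4375, -0.375]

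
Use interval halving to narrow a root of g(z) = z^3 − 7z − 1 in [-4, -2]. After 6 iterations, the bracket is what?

g(-3) = -7 < 0, so the root lies in [-3, -2]
g(-2.5) = 0.875 > 0, so the root lies in [-3, -2.5]
g(-2.75) = -2.546875 < 0, so the root lies in [-2.75, -2.5]
g(-2.625) = -0.7129 < 0, so the root lies in [-2.625, -2.5]
g(-2.5625) = 0.1111 > 0, so the root lies in [-2.625, -2.5625]
g(-2.59375) = -0.2933 < 0, so the root lies in [-2.59375, -2.5625]

[-2.59375, -2.5625]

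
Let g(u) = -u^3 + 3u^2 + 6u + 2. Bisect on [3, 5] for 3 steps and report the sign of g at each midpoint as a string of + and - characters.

midpoint 4: g = 10 > 0 → [4, 5]
midpoint 4.5: g = -1.375 < 0 → [4, 4.5]
midpoint 4.25: g = 4.921875 > 0 → [4.25, 4.5]

+-+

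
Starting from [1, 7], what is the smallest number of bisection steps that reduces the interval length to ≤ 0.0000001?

Width after n steps is 6/2^n. Need 2^n ≥ 6/0.0000001 = 60000000.
2^25 = 33554432 < 60000000 ≤ 2^26 = 67108864, so n = 26.

26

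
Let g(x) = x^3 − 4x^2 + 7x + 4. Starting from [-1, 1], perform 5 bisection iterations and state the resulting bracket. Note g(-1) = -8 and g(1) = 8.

m = 0, g(m) = 4 (+); new bracket [-1, 0]
m = -0.5, g(m) = -0.625 (−); new bracket [-0.5, 0]
m = -0.25, g(m) = 1.984375 (+); new bracket [-0.5, -0.25]
m = -0.375, g(m) = 0.7598 (+); new bracket [-0.5, -0.375]
m = -0.4375, g(m) = 0.0881 (+); new bracket [-0.5, -0.4375]

[-0.5, -0.4375]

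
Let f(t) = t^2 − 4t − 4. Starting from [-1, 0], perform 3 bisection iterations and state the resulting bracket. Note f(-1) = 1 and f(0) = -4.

f(-0.5) = -1.75 < 0, so the root lies in [-1, -0.5]
f(-0.75) = -0.4375 < 0, so the root lies in [-1, -0.75]
f(-0.875) = 0.265625 > 0, so the root lies in [-0.875, -0.75]

[-0.875, -0.75]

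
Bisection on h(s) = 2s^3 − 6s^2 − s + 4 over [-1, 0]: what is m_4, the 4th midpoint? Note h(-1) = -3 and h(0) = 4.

midpoint -0.5: h = 2.75 > 0 → [-1, -0.5]
midpoint -0.75: h = 0.53125 > 0 → [-1, -0.75]
midpoint -0.875: h = -1.058594 < 0 → [-0.875, -0.75]
midpoint -0.8125: h = -0.2212 < 0 → [-0.8125, -0.75]

-0.8125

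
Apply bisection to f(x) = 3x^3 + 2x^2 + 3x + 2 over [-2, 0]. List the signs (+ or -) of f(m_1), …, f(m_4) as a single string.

midpoint -1: f = -2 < 0 → [-1, 0]
midpoint -0.5: f = 0.625 > 0 → [-1, -0.5]
midpoint -0.75: f = -0.390625 < 0 → [-0.75, -0.5]
midpoint -0.625: f = 0.1738 > 0 → [-0.75, -0.625]

-+-+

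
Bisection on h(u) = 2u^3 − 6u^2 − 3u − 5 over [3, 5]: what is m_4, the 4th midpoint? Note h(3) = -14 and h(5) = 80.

m = 4, h(m) = 15 (+); new bracket [3, 4]
m = 3.5, h(m) = -3.25 (−); new bracket [3.5, 4]
m = 3.75, h(m) = 4.84375 (+); new bracket [3.5, 3.75]
m = 3.625, h(m) = 0.5508 (+); new bracket [3.5, 3.625]

3.625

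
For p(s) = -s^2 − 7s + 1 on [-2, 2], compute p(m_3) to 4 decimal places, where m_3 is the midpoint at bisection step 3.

-2.7500

m = 0, p(m) = 1 (+); new bracket [0, 2]
m = 1, p(m) = -7 (−); new bracket [0, 1]
m = 0.5, p(m) = -2.75 (−); new bracket [0, 0.5]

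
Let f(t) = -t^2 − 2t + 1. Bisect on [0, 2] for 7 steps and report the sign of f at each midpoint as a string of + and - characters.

m = 1, f(m) = -2 (−); new bracket [0, 1]
m = 0.5, f(m) = -0.25 (−); new bracket [0, 0.5]
m = 0.25, f(m) = 0.4375 (+); new bracket [0.25, 0.5]
m = 0.375, f(m) = 0.1094 (+); new bracket [0.375, 0.5]
m = 0.4375, f(m) = -0.0664 (−); new bracket [0.375, 0.4375]
m = 0.40625, f(m) = 0.0225 (+); new bracket [0.40625, 0.4375]
m = 0.421875, f(m) = -0.0217 (−); new bracket [0.40625, 0.421875]

--++-+-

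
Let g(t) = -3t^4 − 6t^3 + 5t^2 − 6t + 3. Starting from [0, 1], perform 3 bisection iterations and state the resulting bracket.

t = 0.5 gives g = 0.3125, positive; keep [0.5, 1]
t = 0.75 gives g = -2.167969, negative; keep [0.5, 0.75]
t = 0.625 gives g = -0.719482, negative; keep [0.5, 0.625]

[0.5, 0.625]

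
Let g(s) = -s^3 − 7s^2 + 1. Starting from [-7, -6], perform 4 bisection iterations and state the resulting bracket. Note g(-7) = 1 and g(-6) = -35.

midpoint -6.5: g = -20.125 < 0 → [-7, -6.5]
midpoint -6.75: g = -10.390625 < 0 → [-7, -6.75]
midpoint -6.875: g = -4.908203 < 0 → [-7, -6.875]
midpoint -6.9375: g = -2.0081 < 0 → [-7, -6.9375]

[-7, -6.9375]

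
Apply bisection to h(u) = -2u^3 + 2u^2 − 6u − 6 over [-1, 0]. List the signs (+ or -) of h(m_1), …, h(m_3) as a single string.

-+-

h(-0.5) = -2.25 < 0, so the root lies in [-1, -0.5]
h(-0.75) = 0.46875 > 0, so the root lies in [-0.75, -0.5]
h(-0.625) = -0.980469 < 0, so the root lies in [-0.75, -0.625]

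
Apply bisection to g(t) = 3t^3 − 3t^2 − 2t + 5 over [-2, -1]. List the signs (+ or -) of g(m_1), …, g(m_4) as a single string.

g(-1.5) = -8.875 < 0, so the root lies in [-1.5, -1]
g(-1.25) = -3.046875 < 0, so the root lies in [-1.25, -1]
g(-1.125) = -0.818359 < 0, so the root lies in [-1.125, -1]
g(-1.0625) = 0.1399 > 0, so the root lies in [-1.125, -1.0625]

---+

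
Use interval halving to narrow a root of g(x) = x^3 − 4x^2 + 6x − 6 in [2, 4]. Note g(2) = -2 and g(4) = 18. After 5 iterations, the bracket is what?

x = 3 gives g = 3, positive; keep [2, 3]
x = 2.5 gives g = -0.375, negative; keep [2.5, 3]
x = 2.75 gives g = 1.046875, positive; keep [2.5, 2.75]
x = 2.625 gives g = 0.2754, positive; keep [2.5, 2.625]
x = 2.5625 gives g = -0.0642, negative; keep [2.5625, 2.625]

[2.5625, 2.625]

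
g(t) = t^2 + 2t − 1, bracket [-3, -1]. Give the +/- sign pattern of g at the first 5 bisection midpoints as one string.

-+--+

t = -2 gives g = -1, negative; keep [-3, -2]
t = -2.5 gives g = 0.25, positive; keep [-2.5, -2]
t = -2.25 gives g = -0.4375, negative; keep [-2.5, -2.25]
t = -2.375 gives g = -0.1094, negative; keep [-2.5, -2.375]
t = -2.4375 gives g = 0.0664, positive; keep [-2.4375, -2.375]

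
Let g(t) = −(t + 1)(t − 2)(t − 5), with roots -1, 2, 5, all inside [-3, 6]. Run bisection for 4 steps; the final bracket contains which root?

-1

m = 1.5, g(m) = -4.375 (−); new bracket [-3, 1.5]
m = -0.75, g(m) = -3.953125 (−); new bracket [-3, -0.75]
m = -1.875, g(m) = 23.310547 (+); new bracket [-1.875, -0.75]
m = -1.3125, g(m) = 6.5344 (+); new bracket [-1.3125, -0.75]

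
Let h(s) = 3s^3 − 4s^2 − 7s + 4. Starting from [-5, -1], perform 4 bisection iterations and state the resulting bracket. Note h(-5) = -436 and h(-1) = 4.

[-1.5, -1.25]

h(-3) = -92 < 0, so the root lies in [-3, -1]
h(-2) = -22 < 0, so the root lies in [-2, -1]
h(-1.5) = -4.625 < 0, so the root lies in [-1.5, -1]
h(-1.25) = 0.6406 > 0, so the root lies in [-1.5, -1.25]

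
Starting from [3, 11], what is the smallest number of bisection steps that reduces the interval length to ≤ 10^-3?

Width after n steps is 8/2^n. Need 2^n ≥ 8/10^-3 = 8000.
2^12 = 4096 < 8000 ≤ 2^13 = 8192, so n = 13.

13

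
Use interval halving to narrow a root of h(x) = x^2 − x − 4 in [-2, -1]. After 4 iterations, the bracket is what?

h(-1.5) = -0.25 < 0, so the root lies in [-2, -1.5]
h(-1.75) = 0.8125 > 0, so the root lies in [-1.75, -1.5]
h(-1.625) = 0.265625 > 0, so the root lies in [-1.625, -1.5]
h(-1.5625) = 0.0039 > 0, so the root lies in [-1.5625, -1.5]

[-1.5625, -1.5]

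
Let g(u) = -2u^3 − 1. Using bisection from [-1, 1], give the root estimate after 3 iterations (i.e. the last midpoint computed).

-0.75

midpoint 0: g = -1 < 0 → [-1, 0]
midpoint -0.5: g = -0.75 < 0 → [-1, -0.5]
midpoint -0.75: g = -0.15625 < 0 → [-1, -0.75]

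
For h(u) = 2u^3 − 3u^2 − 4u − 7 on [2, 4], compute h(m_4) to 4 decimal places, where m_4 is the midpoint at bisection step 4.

-1.9961

u = 3 gives h = 8, positive; keep [2, 3]
u = 2.5 gives h = -4.5, negative; keep [2.5, 3]
u = 2.75 gives h = 0.90625, positive; keep [2.5, 2.75]
u = 2.625 gives h = -1.9961, negative; keep [2.625, 2.75]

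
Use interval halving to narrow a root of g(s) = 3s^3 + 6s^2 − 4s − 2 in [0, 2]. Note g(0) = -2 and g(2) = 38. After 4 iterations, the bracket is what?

midpoint 1: g = 3 > 0 → [0, 1]
midpoint 0.5: g = -2.125 < 0 → [0.5, 1]
midpoint 0.75: g = -0.359375 < 0 → [0.75, 1]
midpoint 0.875: g = 1.1035 > 0 → [0.75, 0.875]

[0.75, 0.875]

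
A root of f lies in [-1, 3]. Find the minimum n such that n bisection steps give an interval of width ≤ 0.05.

7

Width after n steps is 4/2^n. Need 2^n ≥ 4/0.05 = 80.
2^6 = 64 < 80 ≤ 2^7 = 128, so n = 7.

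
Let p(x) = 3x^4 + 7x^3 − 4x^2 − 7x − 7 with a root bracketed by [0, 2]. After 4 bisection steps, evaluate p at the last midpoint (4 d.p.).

midpoint 1: p = -8 < 0 → [1, 2]
midpoint 1.5: p = 12.3125 > 0 → [1, 1.5]
midpoint 1.25: p = -1.003906 < 0 → [1.25, 1.5]
midpoint 1.375: p = 4.7332 > 0 → [1.25, 1.375]

4.7332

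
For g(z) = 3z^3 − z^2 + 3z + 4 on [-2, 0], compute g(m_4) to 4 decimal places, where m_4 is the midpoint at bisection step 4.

1.0020

midpoint -1: g = -3 < 0 → [-1, 0]
midpoint -0.5: g = 1.875 > 0 → [-1, -0.5]
midpoint -0.75: g = -0.078125 < 0 → [-0.75, -0.5]
midpoint -0.625: g = 1.002 > 0 → [-0.75, -0.625]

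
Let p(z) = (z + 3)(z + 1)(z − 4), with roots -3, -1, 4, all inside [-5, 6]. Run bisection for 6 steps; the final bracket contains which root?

4

p(0.5) = -18.375 < 0, so the root lies in [0.5, 6]
p(3.25) = -19.921875 < 0, so the root lies in [3.25, 6]
p(4.625) = 26.806641 > 0, so the root lies in [3.25, 4.625]
p(3.9375) = -2.1409 < 0, so the root lies in [3.9375, 4.625]
p(4.28125) = 10.8152 > 0, so the root lies in [3.9375, 4.28125]
p(4.109375) = 3.973 > 0, so the root lies in [3.9375, 4.109375]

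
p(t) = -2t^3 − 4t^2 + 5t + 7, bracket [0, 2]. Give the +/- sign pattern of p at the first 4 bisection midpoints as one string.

+-++

p(1) = 6 > 0, so the root lies in [1, 2]
p(1.5) = -1.25 < 0, so the root lies in [1, 1.5]
p(1.25) = 3.09375 > 0, so the root lies in [1.25, 1.5]
p(1.375) = 1.1133 > 0, so the root lies in [1.375, 1.5]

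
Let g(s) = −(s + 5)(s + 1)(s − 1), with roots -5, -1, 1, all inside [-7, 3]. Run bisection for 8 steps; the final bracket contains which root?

-5

midpoint -2: g = -9 < 0 → [-7, -2]
midpoint -4.5: g = -9.625 < 0 → [-7, -4.5]
midpoint -5.75: g = 24.046875 > 0 → [-5.75, -4.5]
midpoint -5.125: g = 3.1582 > 0 → [-5.125, -4.5]
midpoint -4.8125: g = -4.155 < 0 → [-5.125, -4.8125]
midpoint -4.96875: g = -0.7403 < 0 → [-5.125, -4.96875]
midpoint -5.046875: g = 1.1471 > 0 → [-5.046875, -4.96875]
midpoint -5.0078125: g = 0.1881 > 0 → [-5.0078125, -4.96875]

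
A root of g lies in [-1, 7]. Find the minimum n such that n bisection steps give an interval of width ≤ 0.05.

8

Width after n steps is 8/2^n. Need 2^n ≥ 8/0.05 = 160.
2^7 = 128 < 160 ≤ 2^8 = 256, so n = 8.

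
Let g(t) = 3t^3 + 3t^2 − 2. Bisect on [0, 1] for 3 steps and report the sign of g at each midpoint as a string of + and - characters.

-+-

m = 0.5, g(m) = -0.875 (−); new bracket [0.5, 1]
m = 0.75, g(m) = 0.953125 (+); new bracket [0.5, 0.75]
m = 0.625, g(m) = -0.095703 (−); new bracket [0.625, 0.75]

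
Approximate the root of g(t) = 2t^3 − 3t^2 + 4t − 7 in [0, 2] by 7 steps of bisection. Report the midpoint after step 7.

m = 1, g(m) = -4 (−); new bracket [1, 2]
m = 1.5, g(m) = -1 (−); new bracket [1.5, 2]
m = 1.75, g(m) = 1.53125 (+); new bracket [1.5, 1.75]
m = 1.625, g(m) = 0.1602 (+); new bracket [1.5, 1.625]
m = 1.5625, g(m) = -0.4448 (−); new bracket [1.5625, 1.625]
m = 1.59375, g(m) = -0.1487 (−); new bracket [1.59375, 1.625]
m = 1.609375, g(m) = 0.0041 (+); new bracket [1.59375, 1.609375]

1.609375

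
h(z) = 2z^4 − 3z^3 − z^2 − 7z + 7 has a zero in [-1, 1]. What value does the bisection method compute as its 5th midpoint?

h(0) = 7 > 0, so the root lies in [0, 1]
h(0.5) = 3 > 0, so the root lies in [0.5, 1]
h(0.75) = 0.554688 > 0, so the root lies in [0.75, 1]
h(0.875) = -0.728 < 0, so the root lies in [0.75, 0.875]
h(0.8125) = -0.0852 < 0, so the root lies in [0.75, 0.8125]

0.8125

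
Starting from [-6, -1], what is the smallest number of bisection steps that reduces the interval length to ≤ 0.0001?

16

Width after n steps is 5/2^n. Need 2^n ≥ 5/0.0001 = 50000.
2^15 = 32768 < 50000 ≤ 2^16 = 65536, so n = 16.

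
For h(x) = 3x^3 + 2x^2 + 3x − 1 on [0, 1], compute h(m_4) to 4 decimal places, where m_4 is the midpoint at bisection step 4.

0.2244

h(0.5) = 1.375 > 0, so the root lies in [0, 0.5]
h(0.25) = -0.078125 < 0, so the root lies in [0.25, 0.5]
h(0.375) = 0.564453 > 0, so the root lies in [0.25, 0.375]
h(0.3125) = 0.2244 > 0, so the root lies in [0.25, 0.3125]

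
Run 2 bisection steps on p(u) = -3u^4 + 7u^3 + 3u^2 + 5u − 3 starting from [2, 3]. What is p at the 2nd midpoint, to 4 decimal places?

7.4414

midpoint 2.5: p = 20.4375 > 0 → [2.5, 3]
midpoint 2.75: p = 7.441406 > 0 → [2.75, 3]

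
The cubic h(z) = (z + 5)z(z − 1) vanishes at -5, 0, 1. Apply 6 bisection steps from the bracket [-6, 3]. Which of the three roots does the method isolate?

h(-1.5) = 13.125 > 0, so the root lies in [-6, -1.5]
h(-3.75) = 22.265625 > 0, so the root lies in [-6, -3.75]
h(-4.875) = 3.580078 > 0, so the root lies in [-6, -4.875]
h(-5.4375) = -15.3142 < 0, so the root lies in [-5.4375, -4.875]
h(-5.15625) = -4.9599 < 0, so the root lies in [-5.15625, -4.875]
h(-5.015625) = -0.4714 < 0, so the root lies in [-5.015625, -4.875]

-5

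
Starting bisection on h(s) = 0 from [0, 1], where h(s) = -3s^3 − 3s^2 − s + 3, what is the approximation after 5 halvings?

m = 0.5, h(m) = 1.375 (+); new bracket [0.5, 1]
m = 0.75, h(m) = -0.703125 (−); new bracket [0.5, 0.75]
m = 0.625, h(m) = 0.470703 (+); new bracket [0.625, 0.75]
m = 0.6875, h(m) = -0.0803 (−); new bracket [0.625, 0.6875]
m = 0.65625, h(m) = 0.2039 (+); new bracket [0.65625, 0.6875]

0.65625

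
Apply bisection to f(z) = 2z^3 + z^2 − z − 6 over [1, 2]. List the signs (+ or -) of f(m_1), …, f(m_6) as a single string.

+--++-

midpoint 1.5: f = 1.5 > 0 → [1, 1.5]
midpoint 1.25: f = -1.78125 < 0 → [1.25, 1.5]
midpoint 1.375: f = -0.285156 < 0 → [1.375, 1.5]
midpoint 1.4375: f = 0.5698 > 0 → [1.375, 1.4375]
midpoint 1.40625: f = 0.1331 > 0 → [1.375, 1.40625]
midpoint 1.390625: f = -0.0783 < 0 → [1.390625, 1.40625]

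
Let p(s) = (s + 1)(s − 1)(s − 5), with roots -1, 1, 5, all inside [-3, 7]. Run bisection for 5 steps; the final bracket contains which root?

5

midpoint 2: p = -9 < 0 → [2, 7]
midpoint 4.5: p = -9.625 < 0 → [4.5, 7]
midpoint 5.75: p = 24.046875 > 0 → [4.5, 5.75]
midpoint 5.125: p = 3.1582 > 0 → [4.5, 5.125]
midpoint 4.8125: p = -4.155 < 0 → [4.8125, 5.125]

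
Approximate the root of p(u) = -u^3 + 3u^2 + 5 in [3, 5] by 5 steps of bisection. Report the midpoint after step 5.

midpoint 4: p = -11 < 0 → [3, 4]
midpoint 3.5: p = -1.125 < 0 → [3, 3.5]
midpoint 3.25: p = 2.359375 > 0 → [3.25, 3.5]
midpoint 3.375: p = 0.7285 > 0 → [3.375, 3.5]
midpoint 3.4375: p = -0.1697 < 0 → [3.375, 3.4375]

3.4375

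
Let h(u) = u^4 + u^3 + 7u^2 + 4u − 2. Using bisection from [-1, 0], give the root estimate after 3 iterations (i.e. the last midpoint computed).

m = -0.5, h(m) = -2.3125 (−); new bracket [-1, -0.5]
m = -0.75, h(m) = -1.167969 (−); new bracket [-1, -0.75]
m = -0.875, h(m) = -0.224365 (−); new bracket [-1, -0.875]

-0.875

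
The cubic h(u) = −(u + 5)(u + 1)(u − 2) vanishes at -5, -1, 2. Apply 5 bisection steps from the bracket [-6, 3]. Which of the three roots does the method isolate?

-5

midpoint -1.5: h = -6.125 < 0 → [-6, -1.5]
midpoint -3.75: h = -19.765625 < 0 → [-6, -3.75]
midpoint -4.875: h = -3.330078 < 0 → [-6, -4.875]
midpoint -5.4375: h = 14.4392 > 0 → [-5.4375, -4.875]
midpoint -5.15625: h = 4.6474 > 0 → [-5.15625, -4.875]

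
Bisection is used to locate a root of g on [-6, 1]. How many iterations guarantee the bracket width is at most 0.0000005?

Width after n steps is 7/2^n. Need 2^n ≥ 7/0.0000005 = 14000000.
2^23 = 8388608 < 14000000 ≤ 2^24 = 16777216, so n = 24.

24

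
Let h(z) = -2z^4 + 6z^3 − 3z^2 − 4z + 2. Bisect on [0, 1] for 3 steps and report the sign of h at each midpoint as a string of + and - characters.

m = 0.5, h(m) = -0.125 (−); new bracket [0, 0.5]
m = 0.25, h(m) = 0.898438 (+); new bracket [0.25, 0.5]
m = 0.375, h(m) = 0.35498 (+); new bracket [0.375, 0.5]

-++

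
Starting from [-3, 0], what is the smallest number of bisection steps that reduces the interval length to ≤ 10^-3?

12

Width after n steps is 3/2^n. Need 2^n ≥ 3/10^-3 = 3000.
2^11 = 2048 < 3000 ≤ 2^12 = 4096, so n = 12.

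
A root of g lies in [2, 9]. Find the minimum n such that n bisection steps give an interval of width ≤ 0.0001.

Width after n steps is 7/2^n. Need 2^n ≥ 7/0.0001 = 70000.
2^16 = 65536 < 70000 ≤ 2^17 = 131072, so n = 17.

17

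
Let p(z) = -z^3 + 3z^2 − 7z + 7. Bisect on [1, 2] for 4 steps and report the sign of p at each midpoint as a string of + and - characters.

-+++

m = 1.5, p(m) = -0.125 (−); new bracket [1, 1.5]
m = 1.25, p(m) = 0.984375 (+); new bracket [1.25, 1.5]
m = 1.375, p(m) = 0.447266 (+); new bracket [1.375, 1.5]
m = 1.4375, p(m) = 0.1663 (+); new bracket [1.4375, 1.5]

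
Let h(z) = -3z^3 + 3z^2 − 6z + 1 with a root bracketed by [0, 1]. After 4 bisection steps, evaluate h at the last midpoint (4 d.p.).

-0.0393

h(0.5) = -1.625 < 0, so the root lies in [0, 0.5]
h(0.25) = -0.359375 < 0, so the root lies in [0, 0.25]
h(0.125) = 0.291016 > 0, so the root lies in [0.125, 0.25]
h(0.1875) = -0.0393 < 0, so the root lies in [0.125, 0.1875]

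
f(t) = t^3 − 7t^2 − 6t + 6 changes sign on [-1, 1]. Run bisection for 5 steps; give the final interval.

t = 0 gives f = 6, positive; keep [0, 1]
t = 0.5 gives f = 1.375, positive; keep [0.5, 1]
t = 0.75 gives f = -2.015625, negative; keep [0.5, 0.75]
t = 0.625 gives f = -0.2402, negative; keep [0.5, 0.625]
t = 0.5625 gives f = 0.5881, positive; keep [0.5625, 0.625]

[0.5625, 0.625]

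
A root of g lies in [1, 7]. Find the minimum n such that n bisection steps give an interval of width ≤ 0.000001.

Width after n steps is 6/2^n. Need 2^n ≥ 6/0.000001 = 6000000.
2^22 = 4194304 < 6000000 ≤ 2^23 = 8388608, so n = 23.

23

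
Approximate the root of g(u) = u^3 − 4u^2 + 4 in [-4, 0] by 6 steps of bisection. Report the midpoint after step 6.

-0.9375

m = -2, g(m) = -20 (−); new bracket [-2, 0]
m = -1, g(m) = -1 (−); new bracket [-1, 0]
m = -0.5, g(m) = 2.875 (+); new bracket [-1, -0.5]
m = -0.75, g(m) = 1.3281 (+); new bracket [-1, -0.75]
m = -0.875, g(m) = 0.2676 (+); new bracket [-1, -0.875]
m = -0.9375, g(m) = -0.3396 (−); new bracket [-0.9375, -0.875]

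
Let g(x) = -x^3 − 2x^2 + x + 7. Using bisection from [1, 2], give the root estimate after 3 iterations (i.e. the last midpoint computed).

g(1.5) = 0.625 > 0, so the root lies in [1.5, 2]
g(1.75) = -2.734375 < 0, so the root lies in [1.5, 1.75]
g(1.625) = -0.947266 < 0, so the root lies in [1.5, 1.625]

1.625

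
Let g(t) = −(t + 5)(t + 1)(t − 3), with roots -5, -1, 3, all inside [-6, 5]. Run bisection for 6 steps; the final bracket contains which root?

3

midpoint -0.5: g = 7.875 > 0 → [-0.5, 5]
midpoint 2.25: g = 17.671875 > 0 → [2.25, 5]
midpoint 3.625: g = -24.931641 < 0 → [2.25, 3.625]
midpoint 2.9375: g = 1.9534 > 0 → [2.9375, 3.625]
midpoint 3.28125: g = -9.9715 < 0 → [2.9375, 3.28125]
midpoint 3.109375: g = -3.6449 < 0 → [2.9375, 3.109375]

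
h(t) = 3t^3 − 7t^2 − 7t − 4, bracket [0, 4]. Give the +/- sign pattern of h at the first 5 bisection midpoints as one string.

--++-

h(2) = -22 < 0, so the root lies in [2, 4]
h(3) = -7 < 0, so the root lies in [3, 4]
h(3.5) = 14.375 > 0, so the root lies in [3, 3.5]
h(3.25) = 2.2969 > 0, so the root lies in [3, 3.25]
h(3.125) = -2.6816 < 0, so the root lies in [3.125, 3.25]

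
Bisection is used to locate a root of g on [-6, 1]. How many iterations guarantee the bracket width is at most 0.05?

Width after n steps is 7/2^n. Need 2^n ≥ 7/0.05 = 140.
2^7 = 128 < 140 ≤ 2^8 = 256, so n = 8.

8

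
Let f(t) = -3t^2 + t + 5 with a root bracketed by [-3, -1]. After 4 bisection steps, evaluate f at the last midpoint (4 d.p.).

midpoint -2: f = -9 < 0 → [-2, -1]
midpoint -1.5: f = -3.25 < 0 → [-1.5, -1]
midpoint -1.25: f = -0.9375 < 0 → [-1.25, -1]
midpoint -1.125: f = 0.0781 > 0 → [-1.25, -1.125]

0.0781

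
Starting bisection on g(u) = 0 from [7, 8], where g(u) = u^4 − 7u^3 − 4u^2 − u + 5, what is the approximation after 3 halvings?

7.625

u = 7.5 gives g = -16.5625, negative; keep [7.5, 8]
u = 7.75 gives g = 106.113281, positive; keep [7.5, 7.75]
u = 7.625 gives g = 41.888916, positive; keep [7.5, 7.625]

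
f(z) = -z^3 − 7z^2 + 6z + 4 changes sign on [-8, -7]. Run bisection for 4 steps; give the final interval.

z = -7.5 gives f = -12.875, negative; keep [-8, -7.5]
z = -7.75 gives f = 2.546875, positive; keep [-7.75, -7.5]
z = -7.625 gives f = -5.412109, negative; keep [-7.75, -7.625]
z = -7.6875 gives f = -1.4954, negative; keep [-7.75, -7.6875]

[-7.75, -7.6875]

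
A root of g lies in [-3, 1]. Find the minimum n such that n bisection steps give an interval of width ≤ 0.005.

10

Width after n steps is 4/2^n. Need 2^n ≥ 4/0.005 = 800.
2^9 = 512 < 800 ≤ 2^10 = 1024, so n = 10.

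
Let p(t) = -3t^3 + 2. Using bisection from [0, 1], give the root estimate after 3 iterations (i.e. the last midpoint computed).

0.875

p(0.5) = 1.625 > 0, so the root lies in [0.5, 1]
p(0.75) = 0.734375 > 0, so the root lies in [0.75, 1]
p(0.875) = -0.009766 < 0, so the root lies in [0.75, 0.875]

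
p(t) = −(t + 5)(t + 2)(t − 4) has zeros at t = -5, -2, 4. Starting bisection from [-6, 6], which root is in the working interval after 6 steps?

4

m = 0, p(m) = 40 (+); new bracket [0, 6]
m = 3, p(m) = 40 (+); new bracket [3, 6]
m = 4.5, p(m) = -30.875 (−); new bracket [3, 4.5]
m = 3.75, p(m) = 12.5781 (+); new bracket [3.75, 4.5]
m = 4.125, p(m) = -6.9863 (−); new bracket [3.75, 4.125]
m = 3.9375, p(m) = 3.3167 (+); new bracket [3.9375, 4.125]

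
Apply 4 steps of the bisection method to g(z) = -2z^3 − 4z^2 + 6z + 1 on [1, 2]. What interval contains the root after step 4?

[1.0625, 1.125]

z = 1.5 gives g = -5.75, negative; keep [1, 1.5]
z = 1.25 gives g = -1.65625, negative; keep [1, 1.25]
z = 1.125 gives g = -0.160156, negative; keep [1, 1.125]
z = 1.0625 gives g = 0.4604, positive; keep [1.0625, 1.125]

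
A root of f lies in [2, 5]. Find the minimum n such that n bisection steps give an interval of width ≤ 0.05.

Width after n steps is 3/2^n. Need 2^n ≥ 3/0.05 = 60.
2^5 = 32 < 60 ≤ 2^6 = 64, so n = 6.

6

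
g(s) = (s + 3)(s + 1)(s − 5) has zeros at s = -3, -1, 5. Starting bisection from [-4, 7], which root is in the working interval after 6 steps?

midpoint 1.5: g = -39.375 < 0 → [1.5, 7]
midpoint 4.25: g = -28.546875 < 0 → [4.25, 7]
midpoint 5.625: g = 35.712891 > 0 → [4.25, 5.625]
midpoint 4.9375: g = -2.9456 < 0 → [4.9375, 5.625]
midpoint 5.28125: g = 14.6297 > 0 → [4.9375, 5.28125]
midpoint 5.109375: g = 5.4188 > 0 → [4.9375, 5.109375]

5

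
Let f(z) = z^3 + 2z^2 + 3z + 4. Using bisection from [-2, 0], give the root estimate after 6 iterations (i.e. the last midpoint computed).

z = -1 gives f = 2, positive; keep [-2, -1]
z = -1.5 gives f = 0.625, positive; keep [-2, -1.5]
z = -1.75 gives f = -0.484375, negative; keep [-1.75, -1.5]
z = -1.625 gives f = 0.1152, positive; keep [-1.75, -1.625]
z = -1.6875 gives f = -0.1726, negative; keep [-1.6875, -1.625]
z = -1.65625 gives f = -0.0258, negative; keep [-1.65625, -1.625]

-1.65625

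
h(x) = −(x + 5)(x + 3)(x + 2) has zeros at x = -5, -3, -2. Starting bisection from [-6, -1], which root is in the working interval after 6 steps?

-5

m = -3.5, h(m) = -1.125 (−); new bracket [-6, -3.5]
m = -4.75, h(m) = -1.203125 (−); new bracket [-6, -4.75]
m = -5.375, h(m) = 3.005859 (+); new bracket [-5.375, -4.75]
m = -5.0625, h(m) = 0.3948 (+); new bracket [-5.0625, -4.75]
m = -4.90625, h(m) = -0.5194 (−); new bracket [-5.0625, -4.90625]
m = -4.984375, h(m) = -0.0925 (−); new bracket [-5.0625, -4.984375]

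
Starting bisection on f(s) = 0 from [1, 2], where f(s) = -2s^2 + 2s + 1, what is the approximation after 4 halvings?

f(1.5) = -0.5 < 0, so the root lies in [1, 1.5]
f(1.25) = 0.375 > 0, so the root lies in [1.25, 1.5]
f(1.375) = -0.03125 < 0, so the root lies in [1.25, 1.375]
f(1.3125) = 0.1797 > 0, so the root lies in [1.3125, 1.375]

1.3125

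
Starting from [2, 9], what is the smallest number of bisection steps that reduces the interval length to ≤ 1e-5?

Width after n steps is 7/2^n. Need 2^n ≥ 7/1e-5 = 700000.
2^19 = 524288 < 700000 ≤ 2^20 = 1048576, so n = 20.

20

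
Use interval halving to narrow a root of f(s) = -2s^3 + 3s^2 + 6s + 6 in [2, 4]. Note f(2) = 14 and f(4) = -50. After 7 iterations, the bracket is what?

[2.890625, 2.90625]

f(3) = -3 < 0, so the root lies in [2, 3]
f(2.5) = 8.5 > 0, so the root lies in [2.5, 3]
f(2.75) = 3.59375 > 0, so the root lies in [2.75, 3]
f(2.875) = 0.5195 > 0, so the root lies in [2.875, 3]
f(2.9375) = -1.1831 < 0, so the root lies in [2.875, 2.9375]
f(2.90625) = -0.3177 < 0, so the root lies in [2.875, 2.90625]
f(2.890625) = 0.1044 > 0, so the root lies in [2.890625, 2.90625]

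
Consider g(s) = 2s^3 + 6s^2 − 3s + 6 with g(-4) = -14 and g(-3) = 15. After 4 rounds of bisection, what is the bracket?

[-3.6875, -3.625]

g(-3.5) = 4.25 > 0, so the root lies in [-4, -3.5]
g(-3.75) = -3.84375 < 0, so the root lies in [-3.75, -3.5]
g(-3.625) = 0.449219 > 0, so the root lies in [-3.75, -3.625]
g(-3.6875) = -1.6343 < 0, so the root lies in [-3.6875, -3.625]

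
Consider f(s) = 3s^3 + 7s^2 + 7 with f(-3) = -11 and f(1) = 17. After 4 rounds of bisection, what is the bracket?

s = -1 gives f = 11, positive; keep [-3, -1]
s = -2 gives f = 11, positive; keep [-3, -2]
s = -2.5 gives f = 3.875, positive; keep [-3, -2.5]
s = -2.75 gives f = -2.4531, negative; keep [-2.75, -2.5]

[-2.75, -2.5]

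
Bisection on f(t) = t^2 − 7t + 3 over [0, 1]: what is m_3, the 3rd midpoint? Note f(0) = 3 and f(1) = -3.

0.375

t = 0.5 gives f = -0.25, negative; keep [0, 0.5]
t = 0.25 gives f = 1.3125, positive; keep [0.25, 0.5]
t = 0.375 gives f = 0.515625, positive; keep [0.375, 0.5]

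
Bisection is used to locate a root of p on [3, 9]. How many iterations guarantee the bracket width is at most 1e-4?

16

Width after n steps is 6/2^n. Need 2^n ≥ 6/1e-4 = 60000.
2^15 = 32768 < 60000 ≤ 2^16 = 65536, so n = 16.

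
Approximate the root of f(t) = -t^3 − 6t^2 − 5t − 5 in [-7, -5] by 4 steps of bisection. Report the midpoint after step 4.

t = -6 gives f = 25, positive; keep [-6, -5]
t = -5.5 gives f = 7.375, positive; keep [-5.5, -5]
t = -5.25 gives f = 0.578125, positive; keep [-5.25, -5]
t = -5.125 gives f = -2.3574, negative; keep [-5.25, -5.125]

-5.125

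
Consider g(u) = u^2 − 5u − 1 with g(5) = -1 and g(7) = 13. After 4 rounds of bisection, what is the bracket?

[5.125, 5.25]

m = 6, g(m) = 5 (+); new bracket [5, 6]
m = 5.5, g(m) = 1.75 (+); new bracket [5, 5.5]
m = 5.25, g(m) = 0.3125 (+); new bracket [5, 5.25]
m = 5.125, g(m) = -0.3594 (−); new bracket [5.125, 5.25]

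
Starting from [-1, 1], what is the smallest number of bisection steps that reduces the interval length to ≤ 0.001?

11

Width after n steps is 2/2^n. Need 2^n ≥ 2/0.001 = 2000.
2^10 = 1024 < 2000 ≤ 2^11 = 2048, so n = 11.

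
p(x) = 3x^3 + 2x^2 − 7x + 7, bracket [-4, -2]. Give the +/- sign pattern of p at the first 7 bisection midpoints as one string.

midpoint -3: p = -35 < 0 → [-3, -2]
midpoint -2.5: p = -9.875 < 0 → [-2.5, -2]
midpoint -2.25: p = -1.296875 < 0 → [-2.25, -2]
midpoint -2.125: p = 2.1191 > 0 → [-2.25, -2.125]
midpoint -2.1875: p = 0.4802 > 0 → [-2.25, -2.1875]
midpoint -2.21875: p = -0.3908 < 0 → [-2.21875, -2.1875]
midpoint -2.203125: p = 0.0491 > 0 → [-2.21875, -2.203125]

---++-+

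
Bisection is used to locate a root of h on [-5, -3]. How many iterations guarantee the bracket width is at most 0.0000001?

Width after n steps is 2/2^n. Need 2^n ≥ 2/0.0000001 = 20000000.
2^24 = 16777216 < 20000000 ≤ 2^25 = 33554432, so n = 25.

25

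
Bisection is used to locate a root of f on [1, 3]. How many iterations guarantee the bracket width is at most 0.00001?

18

Width after n steps is 2/2^n. Need 2^n ≥ 2/0.00001 = 200000.
2^17 = 131072 < 200000 ≤ 2^18 = 262144, so n = 18.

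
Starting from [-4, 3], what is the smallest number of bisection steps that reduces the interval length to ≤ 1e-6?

Width after n steps is 7/2^n. Need 2^n ≥ 7/1e-6 = 7000000.
2^22 = 4194304 < 7000000 ≤ 2^23 = 8388608, so n = 23.

23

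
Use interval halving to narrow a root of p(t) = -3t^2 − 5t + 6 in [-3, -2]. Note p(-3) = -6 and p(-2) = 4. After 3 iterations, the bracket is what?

[-2.5, -2.375]

midpoint -2.5: p = -0.25 < 0 → [-2.5, -2]
midpoint -2.25: p = 2.0625 > 0 → [-2.5, -2.25]
midpoint -2.375: p = 0.953125 > 0 → [-2.5, -2.375]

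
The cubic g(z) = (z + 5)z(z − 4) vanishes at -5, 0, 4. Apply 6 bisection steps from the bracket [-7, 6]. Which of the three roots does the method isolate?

z = -0.5 gives g = 10.125, positive; keep [-7, -0.5]
z = -3.75 gives g = 36.328125, positive; keep [-7, -3.75]
z = -5.375 gives g = -18.896484, negative; keep [-5.375, -3.75]
z = -4.5625 gives g = 17.0916, positive; keep [-5.375, -4.5625]
z = -4.96875 gives g = 1.3926, positive; keep [-5.375, -4.96875]
z = -5.171875 gives g = -8.153, negative; keep [-5.171875, -4.96875]

-5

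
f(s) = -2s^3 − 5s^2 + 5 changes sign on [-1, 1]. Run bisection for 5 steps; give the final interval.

[0.8125, 0.875]

s = 0 gives f = 5, positive; keep [0, 1]
s = 0.5 gives f = 3.5, positive; keep [0.5, 1]
s = 0.75 gives f = 1.34375, positive; keep [0.75, 1]
s = 0.875 gives f = -0.168, negative; keep [0.75, 0.875]
s = 0.8125 gives f = 0.6265, positive; keep [0.8125, 0.875]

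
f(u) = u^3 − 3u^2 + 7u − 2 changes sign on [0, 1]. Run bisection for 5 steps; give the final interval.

[0.3125, 0.34375]

m = 0.5, f(m) = 0.875 (+); new bracket [0, 0.5]
m = 0.25, f(m) = -0.421875 (−); new bracket [0.25, 0.5]
m = 0.375, f(m) = 0.255859 (+); new bracket [0.25, 0.375]
m = 0.3125, f(m) = -0.075 (−); new bracket [0.3125, 0.375]
m = 0.34375, f(m) = 0.0924 (+); new bracket [0.3125, 0.34375]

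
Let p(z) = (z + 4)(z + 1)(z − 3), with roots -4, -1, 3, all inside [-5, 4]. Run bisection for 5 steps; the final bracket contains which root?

3

p(-0.5) = -6.125 < 0, so the root lies in [-0.5, 4]
p(1.75) = -19.765625 < 0, so the root lies in [1.75, 4]
p(2.875) = -3.330078 < 0, so the root lies in [2.875, 4]
p(3.4375) = 14.4392 > 0, so the root lies in [2.875, 3.4375]
p(3.15625) = 4.6474 > 0, so the root lies in [2.875, 3.15625]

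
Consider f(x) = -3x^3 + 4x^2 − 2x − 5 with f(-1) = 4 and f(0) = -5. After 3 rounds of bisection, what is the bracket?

m = -0.5, f(m) = -2.625 (−); new bracket [-1, -0.5]
m = -0.75, f(m) = 0.015625 (+); new bracket [-0.75, -0.5]
m = -0.625, f(m) = -1.455078 (−); new bracket [-0.75, -0.625]

[-0.75, -0.625]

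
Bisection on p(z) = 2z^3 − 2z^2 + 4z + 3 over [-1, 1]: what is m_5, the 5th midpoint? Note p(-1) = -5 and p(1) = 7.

p(0) = 3 > 0, so the root lies in [-1, 0]
p(-0.5) = 0.25 > 0, so the root lies in [-1, -0.5]
p(-0.75) = -1.96875 < 0, so the root lies in [-0.75, -0.5]
p(-0.625) = -0.7695 < 0, so the root lies in [-0.625, -0.5]
p(-0.5625) = -0.2388 < 0, so the root lies in [-0.5625, -0.5]

-0.5625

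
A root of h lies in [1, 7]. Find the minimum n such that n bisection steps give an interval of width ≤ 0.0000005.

Width after n steps is 6/2^n. Need 2^n ≥ 6/0.0000005 = 12000000.
2^23 = 8388608 < 12000000 ≤ 2^24 = 16777216, so n = 24.

24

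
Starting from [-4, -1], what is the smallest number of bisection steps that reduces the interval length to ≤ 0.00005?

Width after n steps is 3/2^n. Need 2^n ≥ 3/0.00005 = 60000.
2^15 = 32768 < 60000 ≤ 2^16 = 65536, so n = 16.

16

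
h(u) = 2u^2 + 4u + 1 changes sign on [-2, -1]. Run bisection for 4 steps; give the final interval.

u = -1.5 gives h = -0.5, negative; keep [-2, -1.5]
u = -1.75 gives h = 0.125, positive; keep [-1.75, -1.5]
u = -1.625 gives h = -0.21875, negative; keep [-1.75, -1.625]
u = -1.6875 gives h = -0.0547, negative; keep [-1.75, -1.6875]

[-1.75, -1.6875]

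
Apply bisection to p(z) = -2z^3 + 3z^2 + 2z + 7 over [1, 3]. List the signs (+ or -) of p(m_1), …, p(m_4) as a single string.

+-++

z = 2 gives p = 7, positive; keep [2, 3]
z = 2.5 gives p = -0.5, negative; keep [2, 2.5]
z = 2.25 gives p = 3.90625, positive; keep [2.25, 2.5]
z = 2.375 gives p = 1.8789, positive; keep [2.375, 2.5]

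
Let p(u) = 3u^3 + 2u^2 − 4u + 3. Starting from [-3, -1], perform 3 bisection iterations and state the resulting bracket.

[-2, -1.75]

u = -2 gives p = -5, negative; keep [-2, -1]
u = -1.5 gives p = 3.375, positive; keep [-2, -1.5]
u = -1.75 gives p = 0.046875, positive; keep [-2, -1.75]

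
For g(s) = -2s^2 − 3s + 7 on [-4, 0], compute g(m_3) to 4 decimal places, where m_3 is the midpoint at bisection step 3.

2.0000

midpoint -2: g = 5 > 0 → [-4, -2]
midpoint -3: g = -2 < 0 → [-3, -2]
midpoint -2.5: g = 2 > 0 → [-3, -2.5]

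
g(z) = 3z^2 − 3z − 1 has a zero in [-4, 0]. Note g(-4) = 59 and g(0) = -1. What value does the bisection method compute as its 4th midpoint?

-0.25

midpoint -2: g = 17 > 0 → [-2, 0]
midpoint -1: g = 5 > 0 → [-1, 0]
midpoint -0.5: g = 1.25 > 0 → [-0.5, 0]
midpoint -0.25: g = -0.0625 < 0 → [-0.5, -0.25]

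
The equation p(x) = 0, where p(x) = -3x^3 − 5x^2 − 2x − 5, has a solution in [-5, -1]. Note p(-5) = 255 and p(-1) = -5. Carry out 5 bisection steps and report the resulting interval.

x = -3 gives p = 37, positive; keep [-3, -1]
x = -2 gives p = 3, positive; keep [-2, -1]
x = -1.5 gives p = -3.125, negative; keep [-2, -1.5]
x = -1.75 gives p = -0.7344, negative; keep [-2, -1.75]
x = -1.875 gives p = 0.9473, positive; keep [-1.875, -1.75]

[-1.875, -1.75]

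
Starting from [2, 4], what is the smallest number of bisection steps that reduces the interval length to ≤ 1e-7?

25

Width after n steps is 2/2^n. Need 2^n ≥ 2/1e-7 = 20000000.
2^24 = 16777216 < 20000000 ≤ 2^25 = 33554432, so n = 25.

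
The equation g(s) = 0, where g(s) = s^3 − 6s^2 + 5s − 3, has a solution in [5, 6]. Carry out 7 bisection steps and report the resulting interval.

midpoint 5.5: g = 9.375 > 0 → [5, 5.5]
midpoint 5.25: g = 2.578125 > 0 → [5, 5.25]
midpoint 5.125: g = -0.357422 < 0 → [5.125, 5.25]
midpoint 5.1875: g = 1.073 > 0 → [5.125, 5.1875]
midpoint 5.15625: g = 0.3485 > 0 → [5.125, 5.15625]
midpoint 5.140625: g = -0.0067 < 0 → [5.140625, 5.15625]
midpoint 5.1484375: g = 0.1703 > 0 → [5.140625, 5.1484375]

[5.140625, 5.1484375]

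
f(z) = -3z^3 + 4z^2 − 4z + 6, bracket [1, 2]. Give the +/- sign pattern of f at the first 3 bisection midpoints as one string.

z = 1.5 gives f = -1.125, negative; keep [1, 1.5]
z = 1.25 gives f = 1.390625, positive; keep [1.25, 1.5]
z = 1.375 gives f = 0.263672, positive; keep [1.375, 1.5]

-++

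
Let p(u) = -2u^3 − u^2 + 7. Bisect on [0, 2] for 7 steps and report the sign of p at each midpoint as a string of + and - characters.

m = 1, p(m) = 4 (+); new bracket [1, 2]
m = 1.5, p(m) = -2 (−); new bracket [1, 1.5]
m = 1.25, p(m) = 1.53125 (+); new bracket [1.25, 1.5]
m = 1.375, p(m) = -0.0898 (−); new bracket [1.25, 1.375]
m = 1.3125, p(m) = 0.7554 (+); new bracket [1.3125, 1.375]
m = 1.34375, p(m) = 0.3416 (+); new bracket [1.34375, 1.375]
m = 1.359375, p(m) = 0.1281 (+); new bracket [1.359375, 1.375]

+-+-+++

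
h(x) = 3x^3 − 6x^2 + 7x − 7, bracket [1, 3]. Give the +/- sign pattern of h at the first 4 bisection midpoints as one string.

h(2) = 7 > 0, so the root lies in [1, 2]
h(1.5) = 0.125 > 0, so the root lies in [1, 1.5]
h(1.25) = -1.765625 < 0, so the root lies in [1.25, 1.5]
h(1.375) = -0.9199 < 0, so the root lies in [1.375, 1.5]

++--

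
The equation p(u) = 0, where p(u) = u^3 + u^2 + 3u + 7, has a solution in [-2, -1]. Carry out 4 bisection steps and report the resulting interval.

[-1.6875, -1.625]

m = -1.5, p(m) = 1.375 (+); new bracket [-2, -1.5]
m = -1.75, p(m) = -0.546875 (−); new bracket [-1.75, -1.5]
m = -1.625, p(m) = 0.474609 (+); new bracket [-1.75, -1.625]
m = -1.6875, p(m) = -0.0203 (−); new bracket [-1.6875, -1.625]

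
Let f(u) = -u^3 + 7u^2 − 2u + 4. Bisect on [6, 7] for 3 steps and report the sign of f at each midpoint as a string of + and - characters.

++-

midpoint 6.5: f = 12.125 > 0 → [6.5, 7]
midpoint 6.75: f = 1.890625 > 0 → [6.75, 7]
midpoint 6.875: f = -3.841797 < 0 → [6.75, 6.875]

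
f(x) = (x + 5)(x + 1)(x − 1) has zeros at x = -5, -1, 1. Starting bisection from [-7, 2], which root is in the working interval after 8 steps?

f(-2.5) = 13.125 > 0, so the root lies in [-7, -2.5]
f(-4.75) = 5.390625 > 0, so the root lies in [-7, -4.75]
f(-5.875) = -29.326172 < 0, so the root lies in [-5.875, -4.75]
f(-5.3125) = -8.5071 < 0, so the root lies in [-5.3125, -4.75]
f(-5.03125) = -0.7598 < 0, so the root lies in [-5.03125, -4.75]
f(-4.890625) = 2.5067 > 0, so the root lies in [-5.03125, -4.890625]
f(-4.9609375) = 0.9223 > 0, so the root lies in [-5.03125, -4.9609375]
f(-4.99609375) = 0.0936 > 0, so the root lies in [-5.03125, -4.99609375]

-5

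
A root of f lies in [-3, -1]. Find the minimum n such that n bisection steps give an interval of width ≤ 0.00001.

Width after n steps is 2/2^n. Need 2^n ≥ 2/0.00001 = 200000.
2^17 = 131072 < 200000 ≤ 2^18 = 262144, so n = 18.

18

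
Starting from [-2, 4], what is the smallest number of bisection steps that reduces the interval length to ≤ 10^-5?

Width after n steps is 6/2^n. Need 2^n ≥ 6/10^-5 = 600000.
2^19 = 524288 < 600000 ≤ 2^20 = 1048576, so n = 20.

20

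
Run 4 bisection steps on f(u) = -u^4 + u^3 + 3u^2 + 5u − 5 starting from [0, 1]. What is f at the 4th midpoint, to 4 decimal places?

f(0.5) = -1.6875 < 0, so the root lies in [0.5, 1]
f(0.75) = 0.542969 > 0, so the root lies in [0.5, 0.75]
f(0.625) = -0.611572 < 0, so the root lies in [0.625, 0.75]
f(0.6875) = -0.043 < 0, so the root lies in [0.6875, 0.75]

-0.0430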